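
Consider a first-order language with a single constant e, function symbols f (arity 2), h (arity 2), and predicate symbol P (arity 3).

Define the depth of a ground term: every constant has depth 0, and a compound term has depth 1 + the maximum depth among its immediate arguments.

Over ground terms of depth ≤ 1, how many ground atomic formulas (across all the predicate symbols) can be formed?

First count ground terms of depth ≤ 1.
Let N_k count ground terms of depth at most k. Each non-constant term of depth ≤ k is some function symbol applied to depth-≤(k−1) arguments, giving N_k = 1 + N_{k-1}^2 + N_{k-1}^2.
N_0 = 1
N_1 = 1 + 1^2 + 1^2 = 3
So |H| = 3.
For each predicate symbol, the number of ground atoms is |H| raised to its arity; summing:
  P: 3^3 = 27
Total ground atoms: 27.

27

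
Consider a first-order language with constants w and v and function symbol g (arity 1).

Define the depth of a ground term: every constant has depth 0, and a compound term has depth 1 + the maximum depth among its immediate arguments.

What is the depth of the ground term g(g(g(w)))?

3

depth(g(w)) = 1 + depth(w) = 1 + 0 = 1
depth(g(g(w))) = 1 + depth(g(w)) = 1 + 1 = 2
depth(g(g(g(w)))) = 1 + depth(g(g(w))) = 1 + 2 = 3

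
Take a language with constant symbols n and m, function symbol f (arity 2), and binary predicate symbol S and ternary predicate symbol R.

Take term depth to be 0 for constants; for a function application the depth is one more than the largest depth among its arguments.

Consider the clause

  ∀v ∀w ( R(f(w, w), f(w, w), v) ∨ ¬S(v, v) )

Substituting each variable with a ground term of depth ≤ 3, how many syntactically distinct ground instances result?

Ground terms of depth ≤ 3:
  Let N_k count ground terms of depth at most k. Each non-constant term of depth ≤ k is some function symbol applied to depth-≤(k−1) arguments, giving N_k = 2 + N_{k-1}^2.
  N_0 = 2
  N_1 = 2 + 2^2 = 6
  N_2 = 2 + 6^2 = 38
  N_3 = 2 + 38^2 = 1446
So there are 1446 ground terms available for substitution.
Each of v, w ranges independently over the available ground terms, and distinct assignments produce distinct instances.
Number of ground instances = 1446^2 = 2090916.

2090916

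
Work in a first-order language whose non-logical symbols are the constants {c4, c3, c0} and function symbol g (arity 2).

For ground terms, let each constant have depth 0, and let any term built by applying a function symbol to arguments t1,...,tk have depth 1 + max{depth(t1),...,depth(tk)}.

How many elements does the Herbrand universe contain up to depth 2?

147

Let N_k = |{terms of depth ≤ k}|. Then N_0 = 3 and N_k = 3 + N_{k-1}^2 for k ≥ 1 (one summand per function symbol, arity giving the exponent).
N_0 = 3
N_1 = 3 + 3^2 = 12
N_2 = 3 + 12^2 = 147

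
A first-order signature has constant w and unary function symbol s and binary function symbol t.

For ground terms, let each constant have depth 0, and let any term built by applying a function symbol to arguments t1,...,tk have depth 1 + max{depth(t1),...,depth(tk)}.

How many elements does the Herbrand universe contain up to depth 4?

33673

Let N_k count ground terms of depth at most k. Each non-constant term of depth ≤ k is some function symbol applied to depth-≤(k−1) arguments, giving N_k = 1 + N_{k-1} + N_{k-1}^2.
N_0 = 1
N_1 = 1 + 1 + 1^2 = 3
N_2 = 1 + 3 + 3^2 = 13
N_3 = 1 + 13 + 13^2 = 183
N_4 = 1 + 183 + 183^2 = 33673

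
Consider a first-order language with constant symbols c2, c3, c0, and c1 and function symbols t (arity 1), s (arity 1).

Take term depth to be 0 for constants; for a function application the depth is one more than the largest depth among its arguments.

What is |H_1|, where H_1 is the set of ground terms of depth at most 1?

Write N_k for the number of ground terms of depth ≤ k. A term of depth ≤ k is either a constant or a function symbol applied to arguments of depth ≤ k−1, so N_k = 4 + N_{k-1} + N_{k-1}.
N_0 = 4
N_1 = 4 + 4 + 4 = 12

12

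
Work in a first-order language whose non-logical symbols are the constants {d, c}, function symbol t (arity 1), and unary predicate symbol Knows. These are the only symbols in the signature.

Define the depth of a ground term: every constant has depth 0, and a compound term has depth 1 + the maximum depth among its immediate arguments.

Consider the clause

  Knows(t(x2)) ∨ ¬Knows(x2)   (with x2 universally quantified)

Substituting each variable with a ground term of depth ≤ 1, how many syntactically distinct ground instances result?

4

Ground terms of depth ≤ 1:
  Let N_k count ground terms of depth at most k. Each non-constant term of depth ≤ k is some function symbol applied to depth-≤(k−1) arguments, giving N_k = 2 + N_{k-1}.
  N_0 = 2
  N_1 = 2 + 2 = 4
So there are 4 ground terms available for substitution.
The variable x2 ranges independently over the available ground terms, and distinct assignments produce distinct instances.
Number of ground instances = 4.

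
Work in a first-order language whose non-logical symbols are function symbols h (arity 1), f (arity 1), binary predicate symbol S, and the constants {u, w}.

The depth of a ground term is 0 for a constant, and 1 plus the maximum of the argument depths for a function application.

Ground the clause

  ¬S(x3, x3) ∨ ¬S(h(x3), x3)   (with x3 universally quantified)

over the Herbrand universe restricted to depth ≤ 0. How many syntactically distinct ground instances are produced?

Ground terms of depth ≤ 0:
  Let N_k count ground terms of depth at most k. Each non-constant term of depth ≤ k is some function symbol applied to depth-≤(k−1) arguments, giving N_k = 2 + N_{k-1} + N_{k-1}.
  N_0 = 2
  Explicitly: u, w.
So there are 2 ground terms available for substitution.
The variable x3 ranges independently over the available ground terms, and distinct assignments produce distinct instances.
Number of ground instances = 2.

2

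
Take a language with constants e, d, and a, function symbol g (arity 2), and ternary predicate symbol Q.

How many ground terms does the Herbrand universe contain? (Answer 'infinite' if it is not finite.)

infinite

The signature has at least one function symbol (g, arity 2) and at least one constant (e).
Iterating g gives infinitely many distinct ground terms: e, g(e, e), g(g(e, e), g(e, e)), ...
So the Herbrand universe is infinite.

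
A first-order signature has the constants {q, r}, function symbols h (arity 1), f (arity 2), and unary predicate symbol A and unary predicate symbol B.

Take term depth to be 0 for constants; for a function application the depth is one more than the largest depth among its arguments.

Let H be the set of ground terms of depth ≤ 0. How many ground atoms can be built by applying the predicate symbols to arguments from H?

4

First count ground terms of depth ≤ 0.
Let N_k = |{terms of depth ≤ k}|. Then N_0 = 2 and N_k = 2 + N_{k-1} + N_{k-1}^2 for k ≥ 1 (one summand per function symbol, arity giving the exponent).
N_0 = 2
Explicitly: q, r.
So |H| = 2.
For each predicate symbol, the number of ground atoms is |H| raised to its arity; summing:
  A: 2;  B: 2
Total ground atoms: 2 + 2 = 4.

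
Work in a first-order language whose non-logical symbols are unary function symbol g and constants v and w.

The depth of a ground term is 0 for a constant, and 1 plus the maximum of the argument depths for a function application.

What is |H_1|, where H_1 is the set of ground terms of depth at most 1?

4

Let N_k = |{terms of depth ≤ k}|. Then N_0 = 2 and N_k = 2 + N_{k-1} for k ≥ 1 (one summand per function symbol, arity giving the exponent).
N_0 = 2
N_1 = 2 + 2 = 4
Explicitly: v, w, g(v), g(w).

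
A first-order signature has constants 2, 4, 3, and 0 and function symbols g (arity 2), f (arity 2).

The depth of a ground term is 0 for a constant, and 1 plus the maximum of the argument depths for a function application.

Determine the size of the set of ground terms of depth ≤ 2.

Let N_k count ground terms of depth at most k. Each non-constant term of depth ≤ k is some function symbol applied to depth-≤(k−1) arguments, giving N_k = 4 + N_{k-1}^2 + N_{k-1}^2.
N_0 = 4
N_1 = 4 + 4^2 + 4^2 = 36
N_2 = 4 + 36^2 + 36^2 = 2596

2596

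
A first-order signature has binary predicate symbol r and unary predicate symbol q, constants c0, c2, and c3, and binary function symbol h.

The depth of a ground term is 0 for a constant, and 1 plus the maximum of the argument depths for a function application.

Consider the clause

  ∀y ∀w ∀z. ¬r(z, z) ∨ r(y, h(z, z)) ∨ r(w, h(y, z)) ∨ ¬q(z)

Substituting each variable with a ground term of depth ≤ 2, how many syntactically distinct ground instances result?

3176523

Ground terms of depth ≤ 2:
  If N_k denotes the number of depth-≤k ground terms, the 3 constants give N_0 = 3, and each function symbol of arity r contributes N_{k-1}^r new terms at level k: N_k = 3 + N_{k-1}^2.
  N_0 = 3
  N_1 = 3 + 3^2 = 12
  N_2 = 3 + 12^2 = 147
So there are 147 ground terms available for substitution.
The body mentions every one of the 3 quantified variables; since ground terms form a free algebra, no two substitutions collapse to the same formula.
Number of ground instances = 147^3 = 3176523.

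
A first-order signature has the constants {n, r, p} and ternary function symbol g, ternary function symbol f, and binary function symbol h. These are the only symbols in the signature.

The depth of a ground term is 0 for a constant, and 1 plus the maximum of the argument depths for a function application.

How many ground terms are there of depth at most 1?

66

Let N_k count ground terms of depth at most k. Each non-constant term of depth ≤ k is some function symbol applied to depth-≤(k−1) arguments, giving N_k = 3 + N_{k-1}^3 + N_{k-1}^3 + N_{k-1}^2.
N_0 = 3
N_1 = 3 + 3^3 + 3^3 + 3^2 = 66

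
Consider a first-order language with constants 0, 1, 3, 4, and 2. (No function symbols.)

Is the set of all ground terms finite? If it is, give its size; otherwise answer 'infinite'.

There are no function symbols, so every ground term is one of the 5 constants.
The Herbrand universe is {0, 1, 3, 4, 2}, which is finite with 5 elements.

5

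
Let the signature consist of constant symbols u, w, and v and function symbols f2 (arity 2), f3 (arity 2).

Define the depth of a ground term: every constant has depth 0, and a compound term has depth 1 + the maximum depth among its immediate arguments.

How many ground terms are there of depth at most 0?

3

If N_k denotes the number of depth-≤k ground terms, the 3 constants give N_0 = 3, and each function symbol of arity r contributes N_{k-1}^r new terms at level k: N_k = 3 + N_{k-1}^2 + N_{k-1}^2.
N_0 = 3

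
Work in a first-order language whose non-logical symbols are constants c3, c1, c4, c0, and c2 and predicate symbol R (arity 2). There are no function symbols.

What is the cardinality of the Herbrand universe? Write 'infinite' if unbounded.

There are no function symbols, so every ground term is one of the 5 constants.
The Herbrand universe is {c3, c1, c4, c0, c2}, which is finite with 5 elements.

5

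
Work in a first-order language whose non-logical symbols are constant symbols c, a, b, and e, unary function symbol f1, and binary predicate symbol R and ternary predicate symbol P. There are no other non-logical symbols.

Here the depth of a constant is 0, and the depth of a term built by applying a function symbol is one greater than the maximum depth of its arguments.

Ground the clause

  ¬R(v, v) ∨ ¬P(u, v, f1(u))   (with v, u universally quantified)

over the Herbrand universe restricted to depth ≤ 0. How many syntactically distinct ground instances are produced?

16

Ground terms of depth ≤ 0:
  Let N_k = |{terms of depth ≤ k}|. Then N_0 = 4 and N_k = 4 + N_{k-1} for k ≥ 1 (one summand per function symbol, arity giving the exponent).
  N_0 = 4
  Explicitly: c, a, b, e.
So there are 4 ground terms available for substitution.
There are 2 variables to instantiate (v, u), each occurring in at least one literal, so different choices give different ground instances.
Number of ground instances = 4^2 = 16.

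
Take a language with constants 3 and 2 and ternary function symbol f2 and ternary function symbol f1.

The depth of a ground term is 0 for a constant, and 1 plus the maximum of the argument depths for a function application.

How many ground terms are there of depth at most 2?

11666

Write N_k for the number of ground terms of depth ≤ k. A term of depth ≤ k is either a constant or a function symbol applied to arguments of depth ≤ k−1, so N_k = 2 + N_{k-1}^3 + N_{k-1}^3.
N_0 = 2
N_1 = 2 + 2^3 + 2^3 = 18
N_2 = 2 + 18^3 + 18^3 = 11666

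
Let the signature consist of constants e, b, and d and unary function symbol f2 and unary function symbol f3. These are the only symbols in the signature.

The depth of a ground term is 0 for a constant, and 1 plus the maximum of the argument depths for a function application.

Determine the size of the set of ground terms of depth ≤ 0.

3

Let N_k = |{terms of depth ≤ k}|. Then N_0 = 3 and N_k = 3 + N_{k-1} + N_{k-1} for k ≥ 1 (one summand per function symbol, arity giving the exponent).
N_0 = 3
Explicitly: e, b, d.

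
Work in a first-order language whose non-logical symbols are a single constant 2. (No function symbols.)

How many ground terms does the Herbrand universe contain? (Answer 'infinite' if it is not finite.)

1

There are no function symbols, so the only ground term is the single constant.
The Herbrand universe is {2}, finite with 1 element.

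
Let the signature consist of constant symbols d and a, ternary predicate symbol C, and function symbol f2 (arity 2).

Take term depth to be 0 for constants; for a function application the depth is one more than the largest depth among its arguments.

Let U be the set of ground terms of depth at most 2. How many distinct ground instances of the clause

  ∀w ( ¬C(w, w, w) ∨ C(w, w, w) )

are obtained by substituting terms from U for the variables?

38

Ground terms of depth ≤ 2:
  Let N_k count ground terms of depth at most k. Each non-constant term of depth ≤ k is some function symbol applied to depth-≤(k−1) arguments, giving N_k = 2 + N_{k-1}^2.
  N_0 = 2
  N_1 = 2 + 2^2 = 6
  N_2 = 2 + 6^2 = 38
So there are 38 ground terms available for substitution.
The body mentions the single quantified variable w; since ground terms form a free algebra, no two substitutions collapse to the same formula.
Number of ground instances = 38.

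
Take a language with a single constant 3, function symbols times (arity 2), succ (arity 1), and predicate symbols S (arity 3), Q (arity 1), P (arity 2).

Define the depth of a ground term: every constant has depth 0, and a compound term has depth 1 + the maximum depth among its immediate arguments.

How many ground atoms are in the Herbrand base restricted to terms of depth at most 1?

First count ground terms of depth ≤ 1.
If N_k denotes the number of depth-≤k ground terms, the 1 constant gives N_0 = 1, and each function symbol of arity r contributes N_{k-1}^r new terms at level k: N_k = 1 + N_{k-1}^2 + N_{k-1}.
N_0 = 1
N_1 = 1 + 1^2 + 1 = 3
Explicitly: 3, times(3, 3), succ(3).
So |H| = 3.
For each predicate symbol, the number of ground atoms is |H| raised to its arity; summing:
  S: 3^3 = 27;  Q: 3;  P: 3^2 = 9
Total ground atoms: 27 + 3 + 9 = 39.

39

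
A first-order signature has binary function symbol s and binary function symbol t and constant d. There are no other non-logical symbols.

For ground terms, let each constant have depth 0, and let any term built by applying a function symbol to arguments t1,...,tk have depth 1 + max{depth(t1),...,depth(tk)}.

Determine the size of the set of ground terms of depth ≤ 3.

Let N_k = |{terms of depth ≤ k}|. Then N_0 = 1 and N_k = 1 + N_{k-1}^2 + N_{k-1}^2 for k ≥ 1 (one summand per function symbol, arity giving the exponent).
N_0 = 1
N_1 = 1 + 1^2 + 1^2 = 3
N_2 = 1 + 3^2 + 3^2 = 19
N_3 = 1 + 19^2 + 19^2 = 723

723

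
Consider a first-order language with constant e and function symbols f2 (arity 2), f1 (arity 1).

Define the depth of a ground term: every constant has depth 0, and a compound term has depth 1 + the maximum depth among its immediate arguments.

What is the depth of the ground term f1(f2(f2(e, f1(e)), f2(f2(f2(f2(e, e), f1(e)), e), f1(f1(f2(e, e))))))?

depth(f1(e)) = 1 + depth(e) = 1 + 0 = 1
depth(f2(e, f1(e))) = 1 + max(0, 1) = 2
depth(f2(e, e)) = 1 + max(0, 0) = 1
depth(f2(f2(e, e), f1(e))) = 1 + max(1, 1) = 2
depth(f2(f2(f2(e, e), f1(e)), e)) = 1 + max(2, 0) = 3
depth(f1(f2(e, e))) = 1 + depth(f2(e, e)) = 1 + 1 = 2
depth(f1(f1(f2(e, e)))) = 1 + depth(f1(f2(e, e))) = 1 + 2 = 3
depth(f2(f2(f2(f2(e, e), f1(e)), e), f1(f1(f2(e, e))))) = 1 + max(3, 3) = 4
depth(f2(f2(e, f1(e)), f2(f2(f2(f2(e, e), f1(e)), e), f1(f1(f2(e, e)))))) = 1 + max(2, 4) = 5
depth(f1(f2(f2(e, f1(e)), f2(f2(f2(f2(e, e), f1(e)), e), f1(f1(f2(e, e))))))) = 1 + depth(f2(f2(e, f1(e)), f2(f2(f2(f2(e, e), f1(e)), e), f1(f1(f2(e, e)))))) = 1 + 5 = 6

6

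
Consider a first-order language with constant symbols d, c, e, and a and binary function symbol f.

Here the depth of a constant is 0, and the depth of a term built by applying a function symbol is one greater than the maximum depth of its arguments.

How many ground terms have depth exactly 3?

If N_k denotes the number of depth-≤k ground terms, the 4 constants give N_0 = 4, and each function symbol of arity r contributes N_{k-1}^r new terms at level k: N_k = 4 + N_{k-1}^2.
N_0 = 4
N_1 = 4 + 4^2 = 20
N_2 = 4 + 20^2 = 404
N_3 = 4 + 404^2 = 163220
Terms of depth exactly 3: N_3 − N_2 = 163220 − 404 = 162816.

162816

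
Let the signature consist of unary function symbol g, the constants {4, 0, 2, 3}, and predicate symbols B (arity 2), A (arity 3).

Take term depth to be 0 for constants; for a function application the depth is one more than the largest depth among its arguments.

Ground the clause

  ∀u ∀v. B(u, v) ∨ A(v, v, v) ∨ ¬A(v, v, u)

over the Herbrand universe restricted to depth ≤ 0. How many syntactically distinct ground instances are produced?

16

Ground terms of depth ≤ 0:
  Write N_k for the number of ground terms of depth ≤ k. A term of depth ≤ k is either a constant or a function symbol applied to arguments of depth ≤ k−1, so N_k = 4 + N_{k-1}.
  N_0 = 4
  Explicitly: 4, 0, 2, 3.
So there are 4 ground terms available for substitution.
The body mentions every one of the 2 quantified variables; since ground terms form a free algebra, no two substitutions collapse to the same formula.
Number of ground instances = 4^2 = 16.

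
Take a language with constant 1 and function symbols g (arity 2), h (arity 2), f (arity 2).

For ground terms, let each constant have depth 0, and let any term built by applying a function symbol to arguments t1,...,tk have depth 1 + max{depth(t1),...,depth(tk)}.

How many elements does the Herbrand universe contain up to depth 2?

Let N_k = |{terms of depth ≤ k}|. Then N_0 = 1 and N_k = 1 + N_{k-1}^2 + N_{k-1}^2 + N_{k-1}^2 for k ≥ 1 (one summand per function symbol, arity giving the exponent).
N_0 = 1
N_1 = 1 + 1^2 + 1^2 + 1^2 = 4
N_2 = 1 + 4^2 + 4^2 + 4^2 = 49

49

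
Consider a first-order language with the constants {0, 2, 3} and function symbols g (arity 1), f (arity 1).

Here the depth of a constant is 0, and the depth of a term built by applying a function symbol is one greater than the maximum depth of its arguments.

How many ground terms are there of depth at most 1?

9

Let N_k = |{terms of depth ≤ k}|. Then N_0 = 3 and N_k = 3 + N_{k-1} + N_{k-1} for k ≥ 1 (one summand per function symbol, arity giving the exponent).
N_0 = 3
N_1 = 3 + 3 + 3 = 9
Explicitly: 0, 2, 3, g(0), g(2), g(3), f(0), f(2), f(3).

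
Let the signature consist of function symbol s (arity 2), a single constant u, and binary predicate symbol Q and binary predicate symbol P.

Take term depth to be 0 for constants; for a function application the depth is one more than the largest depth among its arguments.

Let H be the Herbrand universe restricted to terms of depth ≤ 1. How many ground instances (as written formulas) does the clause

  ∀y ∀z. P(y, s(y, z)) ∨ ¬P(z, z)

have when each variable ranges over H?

Ground terms of depth ≤ 1:
  Let N_k = |{terms of depth ≤ k}|. Then N_0 = 1 and N_k = 1 + N_{k-1}^2 for k ≥ 1 (one summand per function symbol, arity giving the exponent).
  N_0 = 1
  N_1 = 1 + 1^2 = 2
So there are 2 ground terms available for substitution.
The clause has 2 distinct variables (y, z), each appearing in the body. In the free term algebra distinct substitutions yield syntactically distinct ground instances.
Number of ground instances = 2^2 = 4.

4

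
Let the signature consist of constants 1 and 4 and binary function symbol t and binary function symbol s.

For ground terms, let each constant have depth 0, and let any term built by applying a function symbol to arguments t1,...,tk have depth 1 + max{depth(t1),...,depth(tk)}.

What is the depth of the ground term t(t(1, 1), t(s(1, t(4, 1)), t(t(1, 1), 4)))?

depth(t(1, 1)) = 1 + max(0, 0) = 1
depth(t(4, 1)) = 1 + max(0, 0) = 1
depth(s(1, t(4, 1))) = 1 + max(0, 1) = 2
depth(t(t(1, 1), 4)) = 1 + max(1, 0) = 2
depth(t(s(1, t(4, 1)), t(t(1, 1), 4))) = 1 + max(2, 2) = 3
depth(t(t(1, 1), t(s(1, t(4, 1)), t(t(1, 1), 4)))) = 1 + max(1, 3) = 4

4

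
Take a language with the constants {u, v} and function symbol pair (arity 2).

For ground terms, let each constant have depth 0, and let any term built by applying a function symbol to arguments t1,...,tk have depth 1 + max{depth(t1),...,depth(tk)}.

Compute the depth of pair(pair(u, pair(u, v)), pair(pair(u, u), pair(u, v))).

3

depth(pair(u, v)) = 1 + max(0, 0) = 1
depth(pair(u, pair(u, v))) = 1 + max(0, 1) = 2
depth(pair(u, u)) = 1 + max(0, 0) = 1
depth(pair(pair(u, u), pair(u, v))) = 1 + max(1, 1) = 2
depth(pair(pair(u, pair(u, v)), pair(pair(u, u), pair(u, v)))) = 1 + max(2, 2) = 3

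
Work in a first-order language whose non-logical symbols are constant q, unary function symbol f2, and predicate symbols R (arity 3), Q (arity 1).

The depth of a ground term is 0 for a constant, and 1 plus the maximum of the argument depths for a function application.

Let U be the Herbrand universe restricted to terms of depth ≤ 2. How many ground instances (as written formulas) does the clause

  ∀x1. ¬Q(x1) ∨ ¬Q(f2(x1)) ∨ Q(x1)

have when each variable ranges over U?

Ground terms of depth ≤ 2:
  Let N_k = |{terms of depth ≤ k}|. Then N_0 = 1 and N_k = 1 + N_{k-1} for k ≥ 1 (one summand per function symbol, arity giving the exponent).
  N_0 = 1
  N_1 = 1 + 1 = 2
  N_2 = 1 + 2 = 3
So there are 3 ground terms available for substitution.
The body mentions the single quantified variable x1; since ground terms form a free algebra, no two substitutions collapse to the same formula.
Number of ground instances = 3.

3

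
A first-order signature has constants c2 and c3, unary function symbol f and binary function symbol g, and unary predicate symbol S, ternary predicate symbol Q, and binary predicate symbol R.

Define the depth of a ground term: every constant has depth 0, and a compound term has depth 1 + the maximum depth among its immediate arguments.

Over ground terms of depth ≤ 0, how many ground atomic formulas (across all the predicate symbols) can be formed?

First count ground terms of depth ≤ 0.
Count level by level. With function symbols f/1, g/2, the terms of depth ≤ k are the 2 constants together with each function applied to depth-≤(k−1) tuples, so N_k = 2 + N_{k-1} + N_{k-1}^2.
N_0 = 2
Explicitly: c2, c3.
So |H| = 2.
Each predicate of arity r yields |H|^r ground atoms (one per choice of an r-tuple from H):
  S: 2;  Q: 2^3 = 8;  R: 2^2 = 4
Total ground atoms: 2 + 8 + 4 = 14.

14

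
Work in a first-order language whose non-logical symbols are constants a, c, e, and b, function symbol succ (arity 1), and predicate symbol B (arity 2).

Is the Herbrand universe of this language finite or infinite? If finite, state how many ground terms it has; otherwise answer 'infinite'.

infinite

The signature has at least one function symbol (succ, arity 1) and at least one constant (a).
Iterating succ gives infinitely many distinct ground terms: a, succ(a), succ(succ(a)), ...
So the Herbrand universe is infinite.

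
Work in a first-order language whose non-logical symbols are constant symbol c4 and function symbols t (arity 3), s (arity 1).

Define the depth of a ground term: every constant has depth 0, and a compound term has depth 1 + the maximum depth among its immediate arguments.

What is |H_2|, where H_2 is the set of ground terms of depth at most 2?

Let N_k = |{terms of depth ≤ k}|. Then N_0 = 1 and N_k = 1 + N_{k-1}^3 + N_{k-1} for k ≥ 1 (one summand per function symbol, arity giving the exponent).
N_0 = 1
N_1 = 1 + 1^3 + 1 = 3
N_2 = 1 + 3^3 + 3 = 31

31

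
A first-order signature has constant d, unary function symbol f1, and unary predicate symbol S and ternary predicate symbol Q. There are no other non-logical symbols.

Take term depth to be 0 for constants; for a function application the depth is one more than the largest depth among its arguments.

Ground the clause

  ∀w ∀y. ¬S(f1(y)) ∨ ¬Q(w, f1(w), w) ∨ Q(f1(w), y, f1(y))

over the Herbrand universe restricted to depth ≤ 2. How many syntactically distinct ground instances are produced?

9

Ground terms of depth ≤ 2:
  Count level by level. With function symbols f1/1, the terms of depth ≤ k are the 1 constant together with each function applied to depth-≤(k−1) tuples, so N_k = 1 + N_{k-1}.
  N_0 = 1
  N_1 = 1 + 1 = 2
  N_2 = 1 + 2 = 3
  Explicitly: d, f1(d), f1(f1(d)).
So there are 3 ground terms available for substitution.
There are 2 variables to instantiate (w, y), each occurring in at least one literal, so different choices give different ground instances.
Number of ground instances = 3^2 = 9.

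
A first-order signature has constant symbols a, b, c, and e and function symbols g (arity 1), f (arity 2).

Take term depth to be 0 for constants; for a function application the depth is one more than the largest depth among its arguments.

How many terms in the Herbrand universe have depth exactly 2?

If N_k denotes the number of depth-≤k ground terms, the 4 constants give N_0 = 4, and each function symbol of arity r contributes N_{k-1}^r new terms at level k: N_k = 4 + N_{k-1} + N_{k-1}^2.
N_0 = 4
N_1 = 4 + 4 + 4^2 = 24
N_2 = 4 + 24 + 24^2 = 604
Terms of depth exactly 2: N_2 − N_1 = 604 − 24 = 580.

580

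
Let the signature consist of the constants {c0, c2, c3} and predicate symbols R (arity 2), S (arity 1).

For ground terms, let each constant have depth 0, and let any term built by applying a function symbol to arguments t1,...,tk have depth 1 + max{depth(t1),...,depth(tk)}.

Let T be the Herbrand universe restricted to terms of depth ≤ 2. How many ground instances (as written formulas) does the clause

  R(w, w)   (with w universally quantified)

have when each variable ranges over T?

3

Ground terms of depth ≤ 2:
  With no function symbols every ground term is a constant, so there are exactly 3 ground terms at every depth bound.
  N_0 = 3
  N_1 = 3
  N_2 = 3
  Explicitly: c0, c2, c3.
So there are 3 ground terms available for substitution.
The clause has 1 distinct variable (w), which appears in the body. In the free term algebra distinct substitutions yield syntactically distinct ground instances.
Number of ground instances = 3.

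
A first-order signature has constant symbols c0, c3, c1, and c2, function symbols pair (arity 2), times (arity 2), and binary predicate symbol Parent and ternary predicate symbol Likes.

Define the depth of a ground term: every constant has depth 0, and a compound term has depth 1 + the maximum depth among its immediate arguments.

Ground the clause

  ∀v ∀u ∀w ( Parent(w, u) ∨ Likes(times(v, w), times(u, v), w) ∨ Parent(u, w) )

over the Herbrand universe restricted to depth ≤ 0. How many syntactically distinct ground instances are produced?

64

Ground terms of depth ≤ 0:
  Let N_k count ground terms of depth at most k. Each non-constant term of depth ≤ k is some function symbol applied to depth-≤(k−1) arguments, giving N_k = 4 + N_{k-1}^2 + N_{k-1}^2.
  N_0 = 4
  Explicitly: c0, c3, c1, c2.
So there are 4 ground terms available for substitution.
The clause has 3 distinct variables (v, u, w), each appearing in the body. In the free term algebra distinct substitutions yield syntactically distinct ground instances.
Number of ground instances = 4^3 = 64.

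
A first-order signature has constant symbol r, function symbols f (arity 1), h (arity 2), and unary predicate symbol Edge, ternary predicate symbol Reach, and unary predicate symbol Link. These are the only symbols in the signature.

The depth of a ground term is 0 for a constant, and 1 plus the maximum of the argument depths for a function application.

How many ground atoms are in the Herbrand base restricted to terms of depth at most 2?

2223

First count ground terms of depth ≤ 2.
Write N_k for the number of ground terms of depth ≤ k. A term of depth ≤ k is either a constant or a function symbol applied to arguments of depth ≤ k−1, so N_k = 1 + N_{k-1} + N_{k-1}^2.
N_0 = 1
N_1 = 1 + 1 + 1^2 = 3
N_2 = 1 + 3 + 3^2 = 13
So |H| = 13.
Each predicate of arity r yields |H|^r ground atoms (one per choice of an r-tuple from H):
  Edge: 13;  Reach: 13^3 = 2197;  Link: 13
Total ground atoms: 13 + 2197 + 13 = 2223.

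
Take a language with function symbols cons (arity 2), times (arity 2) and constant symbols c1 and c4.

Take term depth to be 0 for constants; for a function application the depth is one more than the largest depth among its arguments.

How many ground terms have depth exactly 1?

8

Let N_k = |{terms of depth ≤ k}|. Then N_0 = 2 and N_k = 2 + N_{k-1}^2 + N_{k-1}^2 for k ≥ 1 (one summand per function symbol, arity giving the exponent).
N_0 = 2
N_1 = 2 + 2^2 + 2^2 = 10
Terms of depth exactly 1: N_1 − N_0 = 10 − 2 = 8.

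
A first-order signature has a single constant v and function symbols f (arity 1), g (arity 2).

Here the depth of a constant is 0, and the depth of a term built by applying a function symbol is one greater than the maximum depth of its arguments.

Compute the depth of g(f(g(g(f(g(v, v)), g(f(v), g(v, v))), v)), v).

depth(g(v, v)) = 1 + max(0, 0) = 1
depth(f(g(v, v))) = 1 + depth(g(v, v)) = 1 + 1 = 2
depth(f(v)) = 1 + depth(v) = 1 + 0 = 1
depth(g(f(v), g(v, v))) = 1 + max(1, 1) = 2
depth(g(f(g(v, v)), g(f(v), g(v, v)))) = 1 + max(2, 2) = 3
depth(g(g(f(g(v, v)), g(f(v), g(v, v))), v)) = 1 + max(3, 0) = 4
depth(f(g(g(f(g(v, v)), g(f(v), g(v, v))), v))) = 1 + depth(g(g(f(g(v, v)), g(f(v), g(v, v))), v)) = 1 + 4 = 5
depth(g(f(g(g(f(g(v, v)), g(f(v), g(v, v))), v)), v)) = 1 + max(5, 0) = 6

6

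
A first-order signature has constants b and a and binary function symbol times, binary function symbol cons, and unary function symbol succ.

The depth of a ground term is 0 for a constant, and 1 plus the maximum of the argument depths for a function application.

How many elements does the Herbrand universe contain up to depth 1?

If N_k denotes the number of depth-≤k ground terms, the 2 constants give N_0 = 2, and each function symbol of arity r contributes N_{k-1}^r new terms at level k: N_k = 2 + N_{k-1}^2 + N_{k-1}^2 + N_{k-1}.
N_0 = 2
N_1 = 2 + 2^2 + 2^2 + 2 = 12
Explicitly: b, a, times(b, b), times(b, a), times(a, b), times(a, a), cons(b, b), cons(b, a), cons(a, b), cons(a, a), succ(b), succ(a).

12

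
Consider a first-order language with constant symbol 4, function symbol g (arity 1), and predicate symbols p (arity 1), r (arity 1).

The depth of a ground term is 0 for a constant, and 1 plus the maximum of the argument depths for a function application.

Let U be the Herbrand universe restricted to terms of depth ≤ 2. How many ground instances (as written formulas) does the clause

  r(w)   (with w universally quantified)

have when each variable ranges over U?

3

Ground terms of depth ≤ 2:
  Count level by level. With function symbols g/1, the terms of depth ≤ k are the 1 constant together with each function applied to depth-≤(k−1) tuples, so N_k = 1 + N_{k-1}.
  N_0 = 1
  N_1 = 1 + 1 = 2
  N_2 = 1 + 2 = 3
So there are 3 ground terms available for substitution.
The body mentions the single quantified variable w; since ground terms form a free algebra, no two substitutions collapse to the same formula.
Number of ground instances = 3.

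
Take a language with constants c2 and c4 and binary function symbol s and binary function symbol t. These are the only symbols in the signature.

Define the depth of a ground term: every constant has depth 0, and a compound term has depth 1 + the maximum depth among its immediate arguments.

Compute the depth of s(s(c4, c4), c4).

2

depth(s(c4, c4)) = 1 + max(0, 0) = 1
depth(s(s(c4, c4), c4)) = 1 + max(1, 0) = 2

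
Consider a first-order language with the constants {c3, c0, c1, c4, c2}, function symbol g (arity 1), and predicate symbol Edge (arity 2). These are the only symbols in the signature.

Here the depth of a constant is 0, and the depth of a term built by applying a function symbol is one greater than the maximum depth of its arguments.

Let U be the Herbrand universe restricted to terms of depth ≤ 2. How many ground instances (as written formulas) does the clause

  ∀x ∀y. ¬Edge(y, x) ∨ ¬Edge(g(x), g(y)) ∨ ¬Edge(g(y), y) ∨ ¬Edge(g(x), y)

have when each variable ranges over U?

Ground terms of depth ≤ 2:
  Count level by level. With function symbols g/1, the terms of depth ≤ k are the 5 constants together with each function applied to depth-≤(k−1) tuples, so N_k = 5 + N_{k-1}.
  N_0 = 5
  N_1 = 5 + 5 = 10
  N_2 = 5 + 10 = 15
So there are 15 ground terms available for substitution.
Each of x, y ranges independently over the available ground terms, and distinct assignments produce distinct instances.
Number of ground instances = 15^2 = 225.

225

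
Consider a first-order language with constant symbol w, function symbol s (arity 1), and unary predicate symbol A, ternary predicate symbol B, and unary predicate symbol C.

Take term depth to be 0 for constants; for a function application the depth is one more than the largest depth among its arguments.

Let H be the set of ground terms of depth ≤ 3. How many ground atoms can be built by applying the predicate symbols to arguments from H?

72

First count ground terms of depth ≤ 3.
If N_k denotes the number of depth-≤k ground terms, the 1 constant gives N_0 = 1, and each function symbol of arity r contributes N_{k-1}^r new terms at level k: N_k = 1 + N_{k-1}.
N_0 = 1
N_1 = 1 + 1 = 2
N_2 = 1 + 2 = 3
N_3 = 1 + 3 = 4
Explicitly: w, s(w), s(s(w)), s(s(s(w))).
So |H| = 4.
Ground atoms are formed by filling each argument slot of a predicate with a term from H, so an r-ary predicate gives |H|^r atoms:
  A: 4;  B: 4^3 = 64;  C: 4
Total ground atoms: 4 + 64 + 4 = 72.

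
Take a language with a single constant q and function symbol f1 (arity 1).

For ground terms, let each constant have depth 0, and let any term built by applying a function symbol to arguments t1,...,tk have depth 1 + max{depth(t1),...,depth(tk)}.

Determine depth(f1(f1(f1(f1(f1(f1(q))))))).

6

depth(f1(q)) = 1 + depth(q) = 1 + 0 = 1
depth(f1(f1(q))) = 1 + depth(f1(q)) = 1 + 1 = 2
depth(f1(f1(f1(q)))) = 1 + depth(f1(f1(q))) = 1 + 2 = 3
depth(f1(f1(f1(f1(q))))) = 1 + depth(f1(f1(f1(q)))) = 1 + 3 = 4
depth(f1(f1(f1(f1(f1(q)))))) = 1 + depth(f1(f1(f1(f1(q))))) = 1 + 4 = 5
depth(f1(f1(f1(f1(f1(f1(q))))))) = 1 + depth(f1(f1(f1(f1(f1(q)))))) = 1 + 5 = 6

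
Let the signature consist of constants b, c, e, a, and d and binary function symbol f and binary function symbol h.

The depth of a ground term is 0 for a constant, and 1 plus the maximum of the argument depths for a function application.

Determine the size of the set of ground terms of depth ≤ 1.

55

Write N_k for the number of ground terms of depth ≤ k. A term of depth ≤ k is either a constant or a function symbol applied to arguments of depth ≤ k−1, so N_k = 5 + N_{k-1}^2 + N_{k-1}^2.
N_0 = 5
N_1 = 5 + 5^2 + 5^2 = 55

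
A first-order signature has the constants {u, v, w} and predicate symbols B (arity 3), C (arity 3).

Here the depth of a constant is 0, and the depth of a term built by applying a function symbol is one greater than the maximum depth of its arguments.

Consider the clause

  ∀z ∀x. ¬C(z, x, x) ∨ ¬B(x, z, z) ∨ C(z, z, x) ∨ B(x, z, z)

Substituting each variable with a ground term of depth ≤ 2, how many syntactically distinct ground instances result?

9

Ground terms of depth ≤ 2:
  With no function symbols every ground term is a constant, so there are exactly 3 ground terms at every depth bound.
  N_0 = 3
  N_1 = 3
  N_2 = 3
So there are 3 ground terms available for substitution.
There are 2 variables to instantiate (z, x), each occurring in at least one literal, so different choices give different ground instances.
Number of ground instances = 3^2 = 9.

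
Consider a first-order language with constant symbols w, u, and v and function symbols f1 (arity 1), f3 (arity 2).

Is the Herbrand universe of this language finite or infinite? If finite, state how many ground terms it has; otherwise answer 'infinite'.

infinite

The signature has at least one function symbol (f1, arity 1) and at least one constant (w).
Iterating f1 gives infinitely many distinct ground terms: w, f1(w), f1(f1(w)), ...
So the Herbrand universe is infinite.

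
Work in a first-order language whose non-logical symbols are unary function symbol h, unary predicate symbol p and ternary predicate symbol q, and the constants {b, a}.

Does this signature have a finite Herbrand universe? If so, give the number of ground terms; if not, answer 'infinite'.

infinite

The signature has at least one function symbol (h, arity 1) and at least one constant (b).
Iterating h gives infinitely many distinct ground terms: b, h(b), h(h(b)), ...
So the Herbrand universe is infinite.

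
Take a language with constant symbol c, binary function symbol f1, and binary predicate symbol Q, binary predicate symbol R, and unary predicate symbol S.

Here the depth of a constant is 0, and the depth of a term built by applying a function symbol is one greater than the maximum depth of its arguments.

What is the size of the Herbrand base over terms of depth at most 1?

First count ground terms of depth ≤ 1.
Write N_k for the number of ground terms of depth ≤ k. A term of depth ≤ k is either a constant or a function symbol applied to arguments of depth ≤ k−1, so N_k = 1 + N_{k-1}^2.
N_0 = 1
N_1 = 1 + 1^2 = 2
Explicitly: c, f1(c, c).
So |H| = 2.
For each predicate symbol, the number of ground atoms is |H| raised to its arity; summing:
  Q: 2^2 = 4;  R: 2^2 = 4;  S: 2
Total ground atoms: 4 + 4 + 2 = 10.

10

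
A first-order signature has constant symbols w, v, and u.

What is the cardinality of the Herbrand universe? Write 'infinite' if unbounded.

There are no function symbols, so every ground term is one of the 3 constants.
The Herbrand universe is {w, v, u}, which is finite with 3 elements.

3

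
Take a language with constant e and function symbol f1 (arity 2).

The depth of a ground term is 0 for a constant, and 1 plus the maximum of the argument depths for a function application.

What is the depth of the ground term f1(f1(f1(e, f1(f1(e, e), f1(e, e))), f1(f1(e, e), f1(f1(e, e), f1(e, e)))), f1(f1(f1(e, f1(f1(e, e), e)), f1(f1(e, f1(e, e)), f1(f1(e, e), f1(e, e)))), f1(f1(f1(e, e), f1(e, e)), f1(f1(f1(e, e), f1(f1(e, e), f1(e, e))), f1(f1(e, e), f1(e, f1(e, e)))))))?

7

depth(f1(e, e)) = 1 + max(0, 0) = 1
depth(f1(f1(e, e), f1(e, e))) = 1 + max(1, 1) = 2
depth(f1(e, f1(f1(e, e), f1(e, e)))) = 1 + max(0, 2) = 3
depth(f1(f1(e, e), f1(f1(e, e), f1(e, e)))) = 1 + max(1, 2) = 3
depth(f1(f1(e, f1(f1(e, e), f1(e, e))), f1(f1(e, e), f1(f1(e, e), f1(e, e))))) = 1 + max(3, 3) = 4
depth(f1(f1(e, e), e)) = 1 + max(1, 0) = 2
depth(f1(e, f1(f1(e, e), e))) = 1 + max(0, 2) = 3
depth(f1(e, f1(e, e))) = 1 + max(0, 1) = 2
depth(f1(f1(e, f1(e, e)), f1(f1(e, e), f1(e, e)))) = 1 + max(2, 2) = 3
depth(f1(f1(e, f1(f1(e, e), e)), f1(f1(e, f1(e, e)), f1(f1(e, e), f1(e, e))))) = 1 + max(3, 3) = 4
depth(f1(f1(e, e), f1(e, f1(e, e)))) = 1 + max(1, 2) = 3
depth(f1(f1(f1(e, e), f1(f1(e, e), f1(e, e))), f1(f1(e, e), f1(e, f1(e, e))))) = 1 + max(3, 3) = 4
depth(f1(f1(f1(e, e), f1(e, e)), f1(f1(f1(e, e), f1(f1(e, e), f1(e, e))), f1(f1(e, e), f1(e, f1(e, e)))))) = 1 + max(2, 4) = 5
depth(f1(f1(f1(e, f1(f1(e, e), e)), f1(f1(e, f1(e, e)), f1(f1(e, e), f1(e, e)))), f1(f1(f1(e, e), f1(e, e)), f1(f1(f1(e, e), f1(f1(e, e), f1(e, e))), f1(f1(e, e), f1(e, f1(e, e))))))) = 1 + max(4, 5) = 6
depth(f1(f1(f1(e, f1(f1(e, e), f1(e, e))), f1(f1(e, e), f1(f1(e, e), f1(e, e)))), f1(f1(f1(e, f1(f1(e, e), e)), f1(f1(e, f1(e, e)), f1(f1(e, e), f1(e, e)))), f1(f1(f1(e, e), f1(e, e)), f1(f1(f1(e, e), f1(f1(e, e), f1(e, e))), f1(f1(e, e), f1(e, f1(e, e)))))))) = 1 + max(4, 6) = 7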